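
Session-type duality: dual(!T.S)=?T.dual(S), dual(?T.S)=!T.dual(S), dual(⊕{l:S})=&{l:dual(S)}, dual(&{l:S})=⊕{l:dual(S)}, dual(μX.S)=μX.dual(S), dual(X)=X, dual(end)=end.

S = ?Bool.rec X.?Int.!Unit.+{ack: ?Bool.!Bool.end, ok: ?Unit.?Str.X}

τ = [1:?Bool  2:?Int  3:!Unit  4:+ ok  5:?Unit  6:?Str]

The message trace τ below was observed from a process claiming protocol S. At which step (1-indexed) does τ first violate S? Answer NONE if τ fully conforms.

NONE

@1 ?Bool  ✓  cont: rec X.…
@2 ?Int  ✓  cont: !Unit.+{ack: ?Bool.!Bool.end, ok: ?Unit.?Str.rec X.…}
@3 !Unit  ✓  cont: +{ack: ?Bool.!Bool.end, ok: ?Unit.?Str.rec X.…}
@4 + ok  ✓  cont: ?Unit.?Str.rec X.…
@5 ?Unit  ✓  cont: ?Str.rec X.…
@6 ?Str  ✓  cont: rec X.…
all 6 steps conform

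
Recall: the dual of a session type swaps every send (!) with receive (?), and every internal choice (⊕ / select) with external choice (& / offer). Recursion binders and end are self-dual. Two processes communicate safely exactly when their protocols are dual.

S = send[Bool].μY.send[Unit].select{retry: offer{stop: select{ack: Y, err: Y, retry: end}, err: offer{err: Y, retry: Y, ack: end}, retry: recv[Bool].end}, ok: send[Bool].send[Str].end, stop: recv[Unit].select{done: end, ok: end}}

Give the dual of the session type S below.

recv[Bool].μY.recv[Unit].offer{retry: select{stop: offer{ack: Y, err: Y, retry: end}, err: select{err: Y, retry: Y, ack: end}, retry: send[Bool].end}, ok: recv[Bool].recv[Str].end, stop: send[Unit].offer{done: end, ok: end}}

send[Bool] ↦ recv[Bool]
  μY ↦ μY  (binder kept)
    send[Unit] ↦ recv[Unit]
      select{retry,ok,stop} ↦ offer{retry,ok,stop}  (internal→external)
        case retry:
          offer{stop,err,retry} ↦ select{stop,err,retry}  (&→⊕)
            case stop:
              select{ack,err,retry} ↦ offer{ack,err,retry}  (internal→external)
                case ack:
                  Y ↦ Y
                case err:
                  Y ↦ Y
                case retry:
                  end ↦ end
            case err:
              offer{err,retry,ack} ↦ select{err,retry,ack}  (&→⊕)
                case err:
                  Y ↦ Y
                case retry:
                  Y ↦ Y
                case ack:
                  end ↦ end
            case retry:
              recv[Bool] ↦ send[Bool]
                end ↦ end
        case ok:
          send[Bool] ↦ recv[Bool]
            send[Str] ↦ recv[Str]
              end ↦ end
        case stop:
          recv[Unit] ↦ send[Unit]
            select{done,ok} ↦ offer{done,ok}  (internal→external)
              case done:
                end ↦ end
              case ok:
                end ↦ end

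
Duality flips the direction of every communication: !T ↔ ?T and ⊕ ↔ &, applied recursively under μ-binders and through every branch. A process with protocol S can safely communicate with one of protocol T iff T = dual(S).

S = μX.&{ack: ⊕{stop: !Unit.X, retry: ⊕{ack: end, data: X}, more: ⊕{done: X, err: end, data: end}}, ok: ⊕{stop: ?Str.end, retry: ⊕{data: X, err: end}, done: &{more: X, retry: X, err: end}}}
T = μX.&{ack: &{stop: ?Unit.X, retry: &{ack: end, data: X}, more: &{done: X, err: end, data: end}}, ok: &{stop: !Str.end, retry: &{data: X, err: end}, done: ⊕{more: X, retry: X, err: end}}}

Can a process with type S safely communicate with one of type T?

μX | μX  ✓ (binder kept)
  &{ack,ok} | &{ack,ok}  ✗ choice polarity not flipped — not dual

NO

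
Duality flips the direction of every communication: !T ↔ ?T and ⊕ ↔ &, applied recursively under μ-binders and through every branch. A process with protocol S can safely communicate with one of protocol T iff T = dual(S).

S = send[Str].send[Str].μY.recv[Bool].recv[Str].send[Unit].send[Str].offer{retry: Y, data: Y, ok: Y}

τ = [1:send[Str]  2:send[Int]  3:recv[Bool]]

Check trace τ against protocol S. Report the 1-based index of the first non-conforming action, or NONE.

2

[1] send[Str]  ok  cont: send[Str].μY.…
[2] got send[Int], protocol expects send[Str]  ✗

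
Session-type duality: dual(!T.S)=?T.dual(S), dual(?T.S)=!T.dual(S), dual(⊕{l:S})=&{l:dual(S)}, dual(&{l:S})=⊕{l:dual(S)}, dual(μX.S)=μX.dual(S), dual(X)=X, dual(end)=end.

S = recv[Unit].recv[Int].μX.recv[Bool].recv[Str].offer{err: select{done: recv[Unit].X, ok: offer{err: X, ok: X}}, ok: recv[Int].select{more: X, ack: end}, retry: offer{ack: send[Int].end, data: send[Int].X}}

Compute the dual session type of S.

send[Unit].send[Int].μX.send[Bool].send[Str].select{err: offer{done: send[Unit].X, ok: select{err: X, ok: X}}, ok: send[Int].offer{more: X, ack: end}, retry: select{ack: recv[Int].end, data: recv[Int].X}}

recv[Unit] → send[Unit]
  recv[Int] → send[Int]
    μX → μX  (rec unchanged)
      recv[Bool] → send[Bool]
        recv[Str] → send[Str]
          offer{err,ok,retry} → select{err,ok,retry}  (external→internal)
            case err:
              select{done,ok} → offer{done,ok}  (select→offer)
                case done:
                  recv[Unit] → send[Unit]
                    dual(X) = X
                case ok:
                  offer{err,ok} → select{err,ok}  (external→internal)
                    case err:
                      dual(X) = X
                    case ok:
                      dual(X) = X
            case ok:
              recv[Int] → send[Int]
                select{more,ack} → offer{more,ack}  (select→offer)
                  case more:
                    dual(X) = X
                  case ack:
                    dual(end) = end
            case retry:
              offer{ack,data} → select{ack,data}  (external→internal)
                case ack:
                  send[Int] → recv[Int]
                    dual(end) = end
                case data:
                  send[Int] → recv[Int]
                    dual(X) = X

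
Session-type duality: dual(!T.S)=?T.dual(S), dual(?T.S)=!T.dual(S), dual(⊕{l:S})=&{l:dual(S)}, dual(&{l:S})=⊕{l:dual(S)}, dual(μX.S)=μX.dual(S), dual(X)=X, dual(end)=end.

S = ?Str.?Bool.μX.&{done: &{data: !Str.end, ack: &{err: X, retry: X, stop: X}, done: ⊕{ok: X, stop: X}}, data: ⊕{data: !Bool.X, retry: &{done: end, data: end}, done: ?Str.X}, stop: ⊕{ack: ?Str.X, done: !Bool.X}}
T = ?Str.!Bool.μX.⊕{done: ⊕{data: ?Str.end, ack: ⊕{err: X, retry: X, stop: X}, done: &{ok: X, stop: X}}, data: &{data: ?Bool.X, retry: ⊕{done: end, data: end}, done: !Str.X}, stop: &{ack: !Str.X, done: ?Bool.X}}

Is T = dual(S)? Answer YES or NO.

?Str | ?Str  ✗ same direction on both sides — not dual

NO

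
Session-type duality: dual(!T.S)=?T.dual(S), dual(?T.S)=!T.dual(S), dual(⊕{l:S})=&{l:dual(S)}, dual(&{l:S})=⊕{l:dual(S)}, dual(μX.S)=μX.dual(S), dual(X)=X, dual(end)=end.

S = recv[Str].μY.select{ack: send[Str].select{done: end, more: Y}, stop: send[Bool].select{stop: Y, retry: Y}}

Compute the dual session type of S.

send[Str].μY.offer{ack: recv[Str].offer{done: end, more: Y}, stop: recv[Bool].offer{stop: Y, retry: Y}}

recv[Str] ↦ send[Str]
  μY ↦ μY  (rec unchanged)
    select{ack,stop} ↦ offer{ack,stop}  (⊕→&)
      [ack]
        send[Str] ↦ recv[Str]
          select{done,more} ↦ offer{done,more}  (⊕→&)
            [done]
              end ↦ end
            [more]
              Y ↦ Y
      [stop]
        send[Bool] ↦ recv[Bool]
          select{stop,retry} ↦ offer{stop,retry}  (⊕→&)
            [stop]
              Y ↦ Y
            [retry]
              Y ↦ Y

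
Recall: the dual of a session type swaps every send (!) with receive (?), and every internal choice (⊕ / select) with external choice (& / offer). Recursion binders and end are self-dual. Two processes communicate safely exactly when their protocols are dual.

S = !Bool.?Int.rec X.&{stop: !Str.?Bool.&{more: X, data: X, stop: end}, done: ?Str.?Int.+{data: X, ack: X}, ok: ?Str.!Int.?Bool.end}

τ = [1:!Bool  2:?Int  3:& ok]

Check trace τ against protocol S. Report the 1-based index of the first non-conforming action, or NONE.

NONE

step 1: !Bool  match  state: ?Int.rec X.…
step 2: ?Int  match  state: rec X.…
step 3: & ok  match  state: ?Str.!Int.?Bool.end
trace exhausted — no violation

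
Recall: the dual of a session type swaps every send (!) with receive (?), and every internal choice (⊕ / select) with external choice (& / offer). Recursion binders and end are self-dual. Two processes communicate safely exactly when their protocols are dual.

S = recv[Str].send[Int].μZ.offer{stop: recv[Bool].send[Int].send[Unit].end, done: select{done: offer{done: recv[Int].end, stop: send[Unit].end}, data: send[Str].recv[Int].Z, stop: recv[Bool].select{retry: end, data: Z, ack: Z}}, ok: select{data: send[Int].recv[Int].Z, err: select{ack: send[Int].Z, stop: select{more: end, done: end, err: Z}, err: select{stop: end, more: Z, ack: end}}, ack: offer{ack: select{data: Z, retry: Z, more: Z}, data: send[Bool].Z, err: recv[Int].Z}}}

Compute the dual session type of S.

send[Str].recv[Int].μZ.select{stop: send[Bool].recv[Int].recv[Unit].end, done: offer{done: select{done: send[Int].end, stop: recv[Unit].end}, data: recv[Str].send[Int].Z, stop: send[Bool].offer{retry: end, data: Z, ack: Z}}, ok: offer{data: recv[Int].send[Int].Z, err: offer{ack: recv[Int].Z, stop: offer{more: end, done: end, err: Z}, err: offer{stop: end, more: Z, ack: end}}, ack: select{ack: offer{data: Z, retry: Z, more: Z}, data: recv[Bool].Z, err: send[Int].Z}}}

recv[Str] = send[Str]
  send[Int] = recv[Int]
    μZ = μZ  (binder kept)
      offer{stop,done,ok} = select{stop,done,ok}  (&→⊕)
        • stop:
          recv[Bool] = send[Bool]
            send[Int] = recv[Int]
              send[Unit] = recv[Unit]
                end self-dual
        • done:
          select{done,data,stop} = offer{done,data,stop}  (⊕→&)
            • done:
              offer{done,stop} = select{done,stop}  (&→⊕)
                • done:
                  recv[Int] = send[Int]
                    end self-dual
                • stop:
                  send[Unit] = recv[Unit]
                    end self-dual
            • data:
              send[Str] = recv[Str]
                recv[Int] = send[Int]
                  Z self-dual
            • stop:
              recv[Bool] = send[Bool]
                select{retry,data,ack} = offer{retry,data,ack}  (⊕→&)
                  • retry:
                    end self-dual
                  • data:
                    Z self-dual
                  • ack:
                    Z self-dual
        • ok:
          select{data,err,ack} = offer{data,err,ack}  (⊕→&)
            • data:
              send[Int] = recv[Int]
                recv[Int] = send[Int]
                  Z self-dual
            • err:
              select{ack,stop,err} = offer{ack,stop,err}  (⊕→&)
                • ack:
                  send[Int] = recv[Int]
                    Z self-dual
                • stop:
                  select{more,done,err} = offer{more,done,err}  (⊕→&)
                    • more:
                      end self-dual
                    • done:
                      end self-dual
                    • err:
                      Z self-dual
                • err:
                  select{stop,more,ack} = offer{stop,more,ack}  (⊕→&)
                    • stop:
                      end self-dual
                    • more:
                      Z self-dual
                    • ack:
                      end self-dual
            • ack:
              offer{ack,data,err} = select{ack,data,err}  (&→⊕)
                • ack:
                  select{data,retry,more} = offer{data,retry,more}  (⊕→&)
                    • data:
                      Z self-dual
                    • retry:
                      Z self-dual
                    • more:
                      Z self-dual
                • data:
                  send[Bool] = recv[Bool]
                    Z self-dual
                • err:
                  recv[Int] = send[Int]
                    Z self-dual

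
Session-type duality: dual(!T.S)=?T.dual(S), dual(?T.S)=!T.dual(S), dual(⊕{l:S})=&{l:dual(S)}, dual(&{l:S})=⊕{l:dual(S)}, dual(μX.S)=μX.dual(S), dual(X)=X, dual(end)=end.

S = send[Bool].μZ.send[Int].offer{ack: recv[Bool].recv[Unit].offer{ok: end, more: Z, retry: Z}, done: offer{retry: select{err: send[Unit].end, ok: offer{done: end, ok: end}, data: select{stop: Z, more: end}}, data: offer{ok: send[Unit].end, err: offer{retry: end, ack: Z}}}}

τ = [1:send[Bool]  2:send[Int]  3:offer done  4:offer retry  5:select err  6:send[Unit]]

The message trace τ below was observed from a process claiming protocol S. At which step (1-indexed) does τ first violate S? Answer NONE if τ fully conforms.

@1 send[Bool]  match  now at μZ.…
@2 send[Int]  match  now at offer{ack: recv[Bool].recv[Unit].offer{ok: end, more: μZ.…, retry: μZ.…}, done: offer{retry: select{err: send[Unit].end, ok: offer{done: end, ok: end}, data: select{stop: μZ.…, more: end}}, data: offer{ok: send[Unit].end, err: offer{retry: end, ack: μZ.…}}}}
@3 offer done  match  now at offer{retry: select{err: send[Unit].end, ok: offer{done: end, ok: end}, data: select{stop: μZ.…, more: end}}, data: offer{ok: send[Unit].end, err: offer{retry: end, ack: μZ.…}}}
@4 offer retry  match  now at select{err: send[Unit].end, ok: offer{done: end, ok: end}, data: select{stop: μZ.…, more: end}}
@5 select err  match  now at send[Unit].end
@6 send[Unit]  match  now at end
trace exhausted — no violation

NONE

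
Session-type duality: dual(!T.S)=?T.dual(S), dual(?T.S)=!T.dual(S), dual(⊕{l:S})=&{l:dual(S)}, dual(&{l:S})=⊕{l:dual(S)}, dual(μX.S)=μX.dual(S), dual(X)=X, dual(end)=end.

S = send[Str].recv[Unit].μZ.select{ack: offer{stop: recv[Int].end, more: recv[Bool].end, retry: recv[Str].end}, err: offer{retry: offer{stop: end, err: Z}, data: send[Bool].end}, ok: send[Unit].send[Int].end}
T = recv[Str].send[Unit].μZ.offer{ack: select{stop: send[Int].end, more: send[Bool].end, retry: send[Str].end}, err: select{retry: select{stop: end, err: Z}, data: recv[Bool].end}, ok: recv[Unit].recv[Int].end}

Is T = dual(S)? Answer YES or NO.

send[Str] | recv[Str]  ✓
  recv[Unit] | send[Unit]  ✓
    μZ | μZ  ✓ (μ self-dual)
      select{ack,err,ok} | offer{ack,err,ok}  ✓ labels match
        case ack:
          offer{stop,more,retry} | select{stop,more,retry}  ✓ labels match
            case stop:
              recv[Int] | send[Int]  ✓
                end | end  ✓
            case more:
              recv[Bool] | send[Bool]  ✓
                end | end  ✓
            case retry:
              recv[Str] | send[Str]  ✓
                end | end  ✓
        case err:
          offer{retry,data} | select{retry,data}  ✓ labels match
            case retry:
              offer{stop,err} | select{stop,err}  ✓ labels match
                case stop:
                  end | end  ✓
                case err:
                  Z | Z  ✓
            case data:
              send[Bool] | recv[Bool]  ✓
                end | end  ✓
        case ok:
          send[Unit] | recv[Unit]  ✓
            send[Int] | recv[Int]  ✓
              end | end  ✓

YES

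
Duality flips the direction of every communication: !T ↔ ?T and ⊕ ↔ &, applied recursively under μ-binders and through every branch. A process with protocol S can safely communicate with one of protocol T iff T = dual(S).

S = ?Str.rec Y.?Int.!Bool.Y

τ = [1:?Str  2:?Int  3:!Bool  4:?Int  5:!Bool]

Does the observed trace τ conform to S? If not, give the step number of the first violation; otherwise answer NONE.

@1 ?Str  match  now at rec Y.…
@2 ?Int  match  now at !Bool.rec Y.…
@3 !Bool  match  now at rec Y.…
@4 ?Int  match  now at !Bool.rec Y.…
@5 !Bool  match  now at rec Y.…
all 5 steps conform

NONE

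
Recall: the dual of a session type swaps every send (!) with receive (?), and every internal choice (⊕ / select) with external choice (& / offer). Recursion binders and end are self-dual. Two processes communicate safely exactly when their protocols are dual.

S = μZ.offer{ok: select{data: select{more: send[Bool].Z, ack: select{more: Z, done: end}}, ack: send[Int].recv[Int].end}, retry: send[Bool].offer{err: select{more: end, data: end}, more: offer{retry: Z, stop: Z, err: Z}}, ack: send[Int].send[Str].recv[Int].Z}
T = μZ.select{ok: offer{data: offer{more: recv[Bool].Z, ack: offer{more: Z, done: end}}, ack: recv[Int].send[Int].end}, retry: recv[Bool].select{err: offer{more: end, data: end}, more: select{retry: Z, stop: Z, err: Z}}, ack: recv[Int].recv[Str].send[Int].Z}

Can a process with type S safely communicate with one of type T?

YES

μZ ‖ μZ  ✓ (μ self-dual)
  offer{ok,retry,ack} ‖ select{ok,retry,ack}  ✓ same labels
    • ok:
      select{data,ack} ‖ offer{data,ack}  ✓ same labels
        • data:
          select{more,ack} ‖ offer{more,ack}  ✓ same labels
            • more:
              send[Bool] ‖ recv[Bool]  ✓
                Z ‖ Z  ✓
            • ack:
              select{more,done} ‖ offer{more,done}  ✓ same labels
                • more:
                  Z ‖ Z  ✓
                • done:
                  end ‖ end  ✓
        • ack:
          send[Int] ‖ recv[Int]  ✓
            recv[Int] ‖ send[Int]  ✓
              end ‖ end  ✓
    • retry:
      send[Bool] ‖ recv[Bool]  ✓
        offer{err,more} ‖ select{err,more}  ✓ same labels
          • err:
            select{more,data} ‖ offer{more,data}  ✓ same labels
              • more:
                end ‖ end  ✓
              • data:
                end ‖ end  ✓
          • more:
            offer{retry,stop,err} ‖ select{retry,stop,err}  ✓ same labels
              • retry:
                Z ‖ Z  ✓
              • stop:
                Z ‖ Z  ✓
              • err:
                Z ‖ Z  ✓
    • ack:
      send[Int] ‖ recv[Int]  ✓
        send[Str] ‖ recv[Str]  ✓
          recv[Int] ‖ send[Int]  ✓
            Z ‖ Z  ✓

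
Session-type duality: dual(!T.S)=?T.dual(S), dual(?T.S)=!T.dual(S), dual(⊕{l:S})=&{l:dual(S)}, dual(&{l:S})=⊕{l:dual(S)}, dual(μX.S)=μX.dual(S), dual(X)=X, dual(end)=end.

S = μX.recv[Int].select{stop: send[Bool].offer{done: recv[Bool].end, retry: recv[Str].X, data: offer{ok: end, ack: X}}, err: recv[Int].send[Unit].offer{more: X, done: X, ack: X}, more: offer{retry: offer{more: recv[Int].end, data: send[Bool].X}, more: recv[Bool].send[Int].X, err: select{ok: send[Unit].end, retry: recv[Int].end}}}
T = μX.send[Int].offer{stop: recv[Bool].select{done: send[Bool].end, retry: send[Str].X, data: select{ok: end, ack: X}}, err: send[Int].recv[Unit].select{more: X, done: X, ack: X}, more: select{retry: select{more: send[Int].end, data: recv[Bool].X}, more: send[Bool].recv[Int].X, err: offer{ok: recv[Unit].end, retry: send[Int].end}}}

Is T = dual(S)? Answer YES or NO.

YES

μX ‖ μX  match (binder kept)
  recv[Int] ‖ send[Int]  match
    select{stop,err,more} ‖ offer{stop,err,more}  match same labels
      case stop:
        send[Bool] ‖ recv[Bool]  match
          offer{done,retry,data} ‖ select{done,retry,data}  match same labels
            case done:
              recv[Bool] ‖ send[Bool]  match
                end ‖ end  match
            case retry:
              recv[Str] ‖ send[Str]  match
                X ‖ X  match
            case data:
              offer{ok,ack} ‖ select{ok,ack}  match same labels
                case ok:
                  end ‖ end  match
                case ack:
                  X ‖ X  match
      case err:
        recv[Int] ‖ send[Int]  match
          send[Unit] ‖ recv[Unit]  match
            offer{more,done,ack} ‖ select{more,done,ack}  match same labels
              case more:
                X ‖ X  match
              case done:
                X ‖ X  match
              case ack:
                X ‖ X  match
      case more:
        offer{retry,more,err} ‖ select{retry,more,err}  match same labels
          case retry:
            offer{more,data} ‖ select{more,data}  match same labels
              case more:
                recv[Int] ‖ send[Int]  match
                  end ‖ end  match
              case data:
                send[Bool] ‖ recv[Bool]  match
                  X ‖ X  match
          case more:
            recv[Bool] ‖ send[Bool]  match
              send[Int] ‖ recv[Int]  match
                X ‖ X  match
          case err:
            select{ok,retry} ‖ offer{ok,retry}  match same labels
              case ok:
                send[Unit] ‖ recv[Unit]  match
                  end ‖ end  match
              case retry:
                recv[Int] ‖ send[Int]  match
                  end ‖ end  match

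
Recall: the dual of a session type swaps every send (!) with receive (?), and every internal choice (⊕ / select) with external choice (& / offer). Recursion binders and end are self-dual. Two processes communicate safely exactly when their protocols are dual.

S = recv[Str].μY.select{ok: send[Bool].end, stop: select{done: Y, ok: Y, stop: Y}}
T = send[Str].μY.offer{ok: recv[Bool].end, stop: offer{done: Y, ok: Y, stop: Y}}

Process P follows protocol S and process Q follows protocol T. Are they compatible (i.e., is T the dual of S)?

YES

recv[Str] vs send[Str]  match
  μY vs μY  match (μ self-dual)
    select{ok,stop} vs offer{ok,stop}  match label sets agree
      [ok]
        send[Bool] vs recv[Bool]  match
          end vs end  match
      [stop]
        select{done,ok,stop} vs offer{done,ok,stop}  match label sets agree
          [done]
            Y vs Y  match
          [ok]
            Y vs Y  match
          [stop]
            Y vs Y  match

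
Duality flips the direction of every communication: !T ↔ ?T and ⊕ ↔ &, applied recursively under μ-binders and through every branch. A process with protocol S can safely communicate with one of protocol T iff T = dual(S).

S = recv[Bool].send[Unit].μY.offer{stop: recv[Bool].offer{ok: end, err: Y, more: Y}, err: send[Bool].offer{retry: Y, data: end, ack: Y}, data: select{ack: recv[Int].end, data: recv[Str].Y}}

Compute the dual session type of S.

recv[Bool] ↦ send[Bool]
  send[Unit] ↦ recv[Unit]
    μY ↦ μY  (μ self-dual)
      offer{stop,err,data} ↦ select{stop,err,data}  (external→internal)
        • stop:
          recv[Bool] ↦ send[Bool]
            offer{ok,err,more} ↦ select{ok,err,more}  (external→internal)
              • ok:
                end self-dual
              • err:
                Y self-dual
              • more:
                Y self-dual
        • err:
          send[Bool] ↦ recv[Bool]
            offer{retry,data,ack} ↦ select{retry,data,ack}  (external→internal)
              • retry:
                Y self-dual
              • data:
                end self-dual
              • ack:
                Y self-dual
        • data:
          select{ack,data} ↦ offer{ack,data}  (internal→external)
            • ack:
              recv[Int] ↦ send[Int]
                end self-dual
            • data:
              recv[Str] ↦ send[Str]
                Y self-dual

send[Bool].recv[Unit].μY.select{stop: send[Bool].select{ok: end, err: Y, more: Y}, err: recv[Bool].select{retry: Y, data: end, ack: Y}, data: offer{ack: send[Int].end, data: send[Str].Y}}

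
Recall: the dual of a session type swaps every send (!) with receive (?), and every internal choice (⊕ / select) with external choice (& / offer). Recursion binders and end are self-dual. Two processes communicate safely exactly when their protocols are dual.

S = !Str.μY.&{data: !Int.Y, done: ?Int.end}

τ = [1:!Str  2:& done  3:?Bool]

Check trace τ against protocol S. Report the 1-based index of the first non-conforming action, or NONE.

step 1: !Str  match  residual = μY.…
step 2: & done  match  residual = ?Int.end
step 3: got ?Bool, protocol expects ?Int  ✗

3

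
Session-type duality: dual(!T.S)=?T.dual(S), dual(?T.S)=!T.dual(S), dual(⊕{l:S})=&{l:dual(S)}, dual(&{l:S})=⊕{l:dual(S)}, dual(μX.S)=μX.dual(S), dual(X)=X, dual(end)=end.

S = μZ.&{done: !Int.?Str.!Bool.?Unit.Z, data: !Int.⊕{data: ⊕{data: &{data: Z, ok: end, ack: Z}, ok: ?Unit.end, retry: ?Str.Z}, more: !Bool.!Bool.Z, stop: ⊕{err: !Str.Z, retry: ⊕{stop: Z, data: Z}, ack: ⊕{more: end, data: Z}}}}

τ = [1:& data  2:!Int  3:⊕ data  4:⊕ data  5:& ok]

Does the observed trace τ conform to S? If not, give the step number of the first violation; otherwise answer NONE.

NONE

step 1: & data  match  now at !Int.⊕{data: ⊕{data: &{data: μZ.…, ok: end, ack: μZ.…}, ok: ?Unit.end, retry: ?Str.μZ.…}, more: !Bool.!Bool.μZ.…, stop: ⊕{err: !Str.μZ.…, retry: ⊕{stop: μZ.…, data: μZ.…}, ack: ⊕{more: end, data: μZ.…}}}
step 2: !Int  match  now at ⊕{data: ⊕{data: &{data: μZ.…, ok: end, ack: μZ.…}, ok: ?Unit.end, retry: ?Str.μZ.…}, more: !Bool.!Bool.μZ.…, stop: ⊕{err: !Str.μZ.…, retry: ⊕{stop: μZ.…, data: μZ.…}, ack: ⊕{more: end, data: μZ.…}}}
step 3: ⊕ data  match  now at ⊕{data: &{data: μZ.…, ok: end, ack: μZ.…}, ok: ?Unit.end, retry: ?Str.μZ.…}
step 4: ⊕ data  match  now at &{data: μZ.…, ok: end, ack: μZ.…}
step 5: & ok  match  now at end
all 5 steps conform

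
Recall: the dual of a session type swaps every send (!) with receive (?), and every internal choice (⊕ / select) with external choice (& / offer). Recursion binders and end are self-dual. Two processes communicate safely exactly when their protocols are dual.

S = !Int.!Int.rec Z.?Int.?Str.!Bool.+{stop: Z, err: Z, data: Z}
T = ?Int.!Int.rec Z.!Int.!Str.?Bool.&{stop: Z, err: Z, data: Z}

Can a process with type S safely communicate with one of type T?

NO

!Int vs ?Int  match
  !Int vs !Int  ✗ same direction on both sides — not dual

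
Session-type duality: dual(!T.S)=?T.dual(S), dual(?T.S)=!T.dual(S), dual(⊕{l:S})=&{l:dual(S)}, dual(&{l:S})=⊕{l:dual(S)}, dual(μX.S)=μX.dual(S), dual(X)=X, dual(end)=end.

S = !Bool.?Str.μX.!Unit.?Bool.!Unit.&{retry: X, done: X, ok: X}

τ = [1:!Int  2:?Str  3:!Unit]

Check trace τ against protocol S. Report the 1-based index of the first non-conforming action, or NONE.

step 1: got !Int, protocol expects !Bool  ✗

1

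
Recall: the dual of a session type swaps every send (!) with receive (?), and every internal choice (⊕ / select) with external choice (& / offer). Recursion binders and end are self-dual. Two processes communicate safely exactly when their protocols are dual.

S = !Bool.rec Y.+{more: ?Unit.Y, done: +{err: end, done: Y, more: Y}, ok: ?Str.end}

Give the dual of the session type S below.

?Bool.rec Y.&{more: !Unit.Y, done: &{err: end, done: Y, more: Y}, ok: !Str.end}

!Bool = ?Bool
  rec Y = rec Y  (binder kept)
    +{more,done,ok} = &{more,done,ok}  (⊕→&)
      [more]
        ?Unit = !Unit
          Y ↦ Y
      [done]
        +{err,done,more} = &{err,done,more}  (⊕→&)
          [err]
            end ↦ end
          [done]
            Y ↦ Y
          [more]
            Y ↦ Y
      [ok]
        ?Str = !Str
          end ↦ end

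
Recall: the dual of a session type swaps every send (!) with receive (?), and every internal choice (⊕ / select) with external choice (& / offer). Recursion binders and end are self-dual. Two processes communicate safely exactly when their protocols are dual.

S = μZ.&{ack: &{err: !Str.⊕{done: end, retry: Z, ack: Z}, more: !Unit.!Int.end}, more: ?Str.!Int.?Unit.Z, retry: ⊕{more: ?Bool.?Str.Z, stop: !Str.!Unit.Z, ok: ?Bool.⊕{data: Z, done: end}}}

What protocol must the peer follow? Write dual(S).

μZ.⊕{ack: ⊕{err: ?Str.&{done: end, retry: Z, ack: Z}, more: ?Unit.?Int.end}, more: !Str.?Int.!Unit.Z, retry: &{more: !Bool.!Str.Z, stop: ?Str.?Unit.Z, ok: !Bool.&{data: Z, done: end}}}

μZ = μZ  (μ self-dual)
  &{ack,more,retry} = ⊕{ack,more,retry}  (offer→select)
    case ack:
      &{err,more} = ⊕{err,more}  (offer→select)
        case err:
          !Str = ?Str
            ⊕{done,retry,ack} = &{done,retry,ack}  (⊕→&)
              case done:
                end ↦ end
              case retry:
                Z ↦ Z
              case ack:
                Z ↦ Z
        case more:
          !Unit = ?Unit
            !Int = ?Int
              end ↦ end
    case more:
      ?Str = !Str
        !Int = ?Int
          ?Unit = !Unit
            Z ↦ Z
    case retry:
      ⊕{more,stop,ok} = &{more,stop,ok}  (⊕→&)
        case more:
          ?Bool = !Bool
            ?Str = !Str
              Z ↦ Z
        case stop:
          !Str = ?Str
            !Unit = ?Unit
              Z ↦ Z
        case ok:
          ?Bool = !Bool
            ⊕{data,done} = &{data,done}  (⊕→&)
              case data:
                Z ↦ Z
              case done:
                end ↦ end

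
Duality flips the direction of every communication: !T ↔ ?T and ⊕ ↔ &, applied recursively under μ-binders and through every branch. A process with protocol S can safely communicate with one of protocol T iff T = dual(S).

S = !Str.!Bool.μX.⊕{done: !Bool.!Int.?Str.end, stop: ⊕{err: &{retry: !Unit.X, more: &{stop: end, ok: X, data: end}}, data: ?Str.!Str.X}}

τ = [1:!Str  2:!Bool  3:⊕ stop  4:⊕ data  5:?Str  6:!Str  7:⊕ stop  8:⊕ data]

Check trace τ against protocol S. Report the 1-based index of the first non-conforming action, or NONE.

[1] !Str  ✓  residual = !Bool.μX.…
[2] !Bool  ✓  residual = μX.…
[3] ⊕ stop  ✓  residual = ⊕{err: &{retry: !Unit.μX.…, more: &{stop: end, ok: μX.…, data: end}}, data: ?Str.!Str.μX.…}
[4] ⊕ data  ✓  residual = ?Str.!Str.μX.…
[5] ?Str  ✓  residual = !Str.μX.…
[6] !Str  ✓  residual = μX.…
[7] ⊕ stop  ✓  residual = ⊕{err: &{retry: !Unit.μX.…, more: &{stop: end, ok: μX.…, data: end}}, data: ?Str.!Str.μX.…}
[8] ⊕ data  ✓  residual = ?Str.!Str.μX.…
all 8 steps conform

NONE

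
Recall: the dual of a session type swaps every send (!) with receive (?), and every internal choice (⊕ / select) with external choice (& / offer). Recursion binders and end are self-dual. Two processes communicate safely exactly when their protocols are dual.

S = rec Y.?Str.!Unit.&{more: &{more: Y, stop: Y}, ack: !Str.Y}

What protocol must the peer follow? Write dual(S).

rec Y.!Str.?Unit.+{more: +{more: Y, stop: Y}, ack: ?Str.Y}

rec Y → rec Y  (rec unchanged)
  ?Str → !Str
    !Unit → ?Unit
      &{more,ack} → +{more,ack}  (&→⊕)
        case more:
          &{more,stop} → +{more,stop}  (&→⊕)
            case more:
              Y self-dual
            case stop:
              Y self-dual
        case ack:
          !Str → ?Str
            Y self-dual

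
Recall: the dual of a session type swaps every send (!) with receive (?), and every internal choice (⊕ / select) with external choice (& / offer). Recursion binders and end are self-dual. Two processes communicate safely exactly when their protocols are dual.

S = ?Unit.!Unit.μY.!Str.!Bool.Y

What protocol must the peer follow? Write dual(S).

?Unit → !Unit
  !Unit → ?Unit
    μY → μY  (rec unchanged)
      !Str → ?Str
        !Bool → ?Bool
          Y ↦ Y

!Unit.?Unit.μY.?Str.?Bool.Y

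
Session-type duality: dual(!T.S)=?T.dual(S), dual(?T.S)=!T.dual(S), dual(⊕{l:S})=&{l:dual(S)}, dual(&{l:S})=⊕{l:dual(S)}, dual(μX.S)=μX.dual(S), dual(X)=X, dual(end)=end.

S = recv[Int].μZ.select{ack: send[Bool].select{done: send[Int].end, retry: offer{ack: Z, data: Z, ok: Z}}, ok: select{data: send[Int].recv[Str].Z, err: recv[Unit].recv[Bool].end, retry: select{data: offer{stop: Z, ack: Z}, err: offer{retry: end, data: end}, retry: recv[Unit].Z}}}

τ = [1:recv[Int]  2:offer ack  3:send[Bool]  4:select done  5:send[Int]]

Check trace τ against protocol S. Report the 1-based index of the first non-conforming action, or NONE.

2

step 1: recv[Int]  ok  residual = μZ.…
step 2: got offer ack, protocol expects select ack or select ok  ✗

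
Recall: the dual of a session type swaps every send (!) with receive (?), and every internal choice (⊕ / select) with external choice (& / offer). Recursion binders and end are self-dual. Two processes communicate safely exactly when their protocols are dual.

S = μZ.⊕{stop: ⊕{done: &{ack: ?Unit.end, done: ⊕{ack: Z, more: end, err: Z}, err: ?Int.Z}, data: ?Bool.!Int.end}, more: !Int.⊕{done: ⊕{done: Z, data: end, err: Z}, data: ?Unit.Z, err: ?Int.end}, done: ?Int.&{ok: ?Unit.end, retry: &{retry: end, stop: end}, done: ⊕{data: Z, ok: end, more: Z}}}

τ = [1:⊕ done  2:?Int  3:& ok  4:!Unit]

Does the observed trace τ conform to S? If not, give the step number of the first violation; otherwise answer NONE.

step 1: ⊕ done  ok  now at ?Int.&{ok: ?Unit.end, retry: &{retry: end, stop: end}, done: ⊕{data: μZ.…, ok: end, more: μZ.…}}
step 2: ?Int  ok  now at &{ok: ?Unit.end, retry: &{retry: end, stop: end}, done: ⊕{data: μZ.…, ok: end, more: μZ.…}}
step 3: & ok  ok  now at ?Unit.end
step 4: got !Unit, protocol expects ?Unit  ✗

4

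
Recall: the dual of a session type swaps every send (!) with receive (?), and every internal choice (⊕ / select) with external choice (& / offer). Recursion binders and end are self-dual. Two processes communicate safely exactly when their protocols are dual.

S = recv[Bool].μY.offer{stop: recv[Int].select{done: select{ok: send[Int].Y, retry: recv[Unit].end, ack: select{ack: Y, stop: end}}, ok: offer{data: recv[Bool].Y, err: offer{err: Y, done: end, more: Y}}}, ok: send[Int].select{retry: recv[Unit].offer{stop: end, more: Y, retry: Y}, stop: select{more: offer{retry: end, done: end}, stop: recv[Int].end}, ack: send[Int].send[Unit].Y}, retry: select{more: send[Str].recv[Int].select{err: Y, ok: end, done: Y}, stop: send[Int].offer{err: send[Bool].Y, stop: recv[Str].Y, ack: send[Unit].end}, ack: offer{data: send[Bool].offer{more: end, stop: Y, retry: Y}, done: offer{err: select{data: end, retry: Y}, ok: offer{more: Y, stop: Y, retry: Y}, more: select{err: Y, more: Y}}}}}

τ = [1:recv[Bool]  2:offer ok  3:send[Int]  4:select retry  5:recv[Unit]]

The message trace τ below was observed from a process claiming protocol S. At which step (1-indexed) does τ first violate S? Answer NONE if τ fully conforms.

step 1: recv[Bool]  ✓  residual = μY.…
step 2: offer ok  ✓  residual = send[Int].select{retry: recv[Unit].offer{stop: end, more: μY.…, retry: μY.…}, stop: select{more: offer{retry: end, done: end}, stop: recv[Int].end}, ack: send[Int].send[Unit].μY.…}
step 3: send[Int]  ✓  residual = select{retry: recv[Unit].offer{stop: end, more: μY.…, retry: μY.…}, stop: select{more: offer{retry: end, done: end}, stop: recv[Int].end}, ack: send[Int].send[Unit].μY.…}
step 4: select retry  ✓  residual = recv[Unit].offer{stop: end, more: μY.…, retry: μY.…}
step 5: recv[Unit]  ✓  residual = offer{stop: end, more: μY.…, retry: μY.…}
all 5 steps conform

NONE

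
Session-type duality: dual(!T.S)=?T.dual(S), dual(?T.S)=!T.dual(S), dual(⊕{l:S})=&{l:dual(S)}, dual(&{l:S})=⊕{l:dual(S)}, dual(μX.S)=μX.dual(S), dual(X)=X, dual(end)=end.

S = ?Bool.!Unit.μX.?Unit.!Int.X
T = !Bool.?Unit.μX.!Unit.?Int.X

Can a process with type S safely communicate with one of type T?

YES

?Bool vs !Bool  ok
  !Unit vs ?Unit  ok
    μX vs μX  ok (rec unchanged)
      ?Unit vs !Unit  ok
        !Int vs ?Int  ok
          X vs X  ok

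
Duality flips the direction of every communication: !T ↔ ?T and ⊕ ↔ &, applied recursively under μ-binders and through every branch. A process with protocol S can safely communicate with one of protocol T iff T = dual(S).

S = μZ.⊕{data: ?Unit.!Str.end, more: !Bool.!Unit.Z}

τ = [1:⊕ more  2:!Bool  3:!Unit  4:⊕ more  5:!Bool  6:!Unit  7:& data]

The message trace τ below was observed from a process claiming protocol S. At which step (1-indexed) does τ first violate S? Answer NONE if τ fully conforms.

7

step 1: ⊕ more  match  state: !Bool.!Unit.μZ.…
step 2: !Bool  match  state: !Unit.μZ.…
step 3: !Unit  match  state: μZ.…
step 4: ⊕ more  match  state: !Bool.!Unit.μZ.…
step 5: !Bool  match  state: !Unit.μZ.…
step 6: !Unit  match  state: μZ.…
step 7: got & data, protocol expects ⊕ data or ⊕ more  ✗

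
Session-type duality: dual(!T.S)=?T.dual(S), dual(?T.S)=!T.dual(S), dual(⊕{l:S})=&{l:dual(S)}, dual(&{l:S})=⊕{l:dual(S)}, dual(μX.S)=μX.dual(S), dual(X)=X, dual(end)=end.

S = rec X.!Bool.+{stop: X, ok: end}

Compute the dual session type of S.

rec X ↦ rec X  (μ self-dual)
  !Bool ↦ ?Bool
    +{stop,ok} ↦ &{stop,ok}  (internal→external)
      [stop]
        X ↦ X
      [ok]
        end ↦ end

rec X.?Bool.&{stop: X, ok: end}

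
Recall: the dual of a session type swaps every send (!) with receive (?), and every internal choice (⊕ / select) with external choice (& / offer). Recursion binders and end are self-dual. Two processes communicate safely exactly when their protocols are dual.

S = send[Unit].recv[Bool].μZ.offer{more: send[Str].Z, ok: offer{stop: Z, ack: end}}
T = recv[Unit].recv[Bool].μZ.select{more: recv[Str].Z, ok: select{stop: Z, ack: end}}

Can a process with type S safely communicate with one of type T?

NO

send[Unit] ‖ recv[Unit]  match
  recv[Bool] ‖ recv[Bool]  ✗ same direction on both sides — not dual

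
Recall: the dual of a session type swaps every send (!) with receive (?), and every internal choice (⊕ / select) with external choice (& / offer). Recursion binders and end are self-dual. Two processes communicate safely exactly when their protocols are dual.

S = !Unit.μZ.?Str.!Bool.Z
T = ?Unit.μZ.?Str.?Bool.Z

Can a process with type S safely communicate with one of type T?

NO

!Unit vs ?Unit  ✓
  μZ vs μZ  ✓ (rec unchanged)
    ?Str vs ?Str  ✗ same direction on both sides — not dual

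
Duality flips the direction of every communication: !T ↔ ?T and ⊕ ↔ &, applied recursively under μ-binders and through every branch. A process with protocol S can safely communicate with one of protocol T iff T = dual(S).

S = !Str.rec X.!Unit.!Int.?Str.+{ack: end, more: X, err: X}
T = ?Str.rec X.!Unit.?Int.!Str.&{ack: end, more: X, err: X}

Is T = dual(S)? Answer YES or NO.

!Str ‖ ?Str  ok
  rec X ‖ rec X  ok (rec unchanged)
    !Unit ‖ !Unit  ✗ same direction on both sides — not dual

NO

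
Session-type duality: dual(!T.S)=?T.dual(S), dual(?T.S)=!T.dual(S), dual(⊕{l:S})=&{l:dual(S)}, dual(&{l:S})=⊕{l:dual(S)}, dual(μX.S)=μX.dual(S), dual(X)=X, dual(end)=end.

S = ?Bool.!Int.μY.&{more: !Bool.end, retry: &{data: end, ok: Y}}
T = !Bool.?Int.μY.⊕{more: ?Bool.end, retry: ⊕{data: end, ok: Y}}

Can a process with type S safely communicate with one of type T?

?Bool vs !Bool  ok
  !Int vs ?Int  ok
    μY vs μY  ok (rec unchanged)
      &{more,retry} vs ⊕{more,retry}  ok labels match
        • more:
          !Bool vs ?Bool  ok
            end vs end  ok
        • retry:
          &{data,ok} vs ⊕{data,ok}  ok labels match
            • data:
              end vs end  ok
            • ok:
              Y vs Y  ok

YES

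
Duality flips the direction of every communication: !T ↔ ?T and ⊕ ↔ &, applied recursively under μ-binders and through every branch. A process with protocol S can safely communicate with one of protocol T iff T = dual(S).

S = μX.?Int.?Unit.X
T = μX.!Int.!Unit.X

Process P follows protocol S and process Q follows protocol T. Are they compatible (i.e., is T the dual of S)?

μX vs μX  ok (binder kept)
  ?Int vs !Int  ok
    ?Unit vs !Unit  ok
      X vs X  ok

YES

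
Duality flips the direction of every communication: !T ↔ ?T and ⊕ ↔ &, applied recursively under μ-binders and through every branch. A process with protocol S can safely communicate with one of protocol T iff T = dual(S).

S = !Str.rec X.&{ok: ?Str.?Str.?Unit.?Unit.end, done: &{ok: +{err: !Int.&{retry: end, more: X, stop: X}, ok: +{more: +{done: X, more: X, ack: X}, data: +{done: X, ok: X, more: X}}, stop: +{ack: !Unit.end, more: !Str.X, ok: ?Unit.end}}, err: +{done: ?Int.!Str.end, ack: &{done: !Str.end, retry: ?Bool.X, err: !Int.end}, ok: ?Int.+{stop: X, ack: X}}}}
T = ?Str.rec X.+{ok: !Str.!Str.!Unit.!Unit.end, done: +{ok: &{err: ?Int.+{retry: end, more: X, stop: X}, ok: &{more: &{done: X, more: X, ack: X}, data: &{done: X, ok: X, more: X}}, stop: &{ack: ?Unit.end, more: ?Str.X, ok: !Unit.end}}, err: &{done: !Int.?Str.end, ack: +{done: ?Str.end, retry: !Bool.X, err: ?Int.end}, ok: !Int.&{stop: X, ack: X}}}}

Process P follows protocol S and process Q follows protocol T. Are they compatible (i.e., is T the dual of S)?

YES

!Str | ?Str  ✓
  rec X | rec X  ✓ (binder kept)
    &{ok,done} | +{ok,done}  ✓ same labels
      • ok:
        ?Str | !Str  ✓
          ?Str | !Str  ✓
            ?Unit | !Unit  ✓
              ?Unit | !Unit  ✓
                end | end  ✓
      • done:
        &{ok,err} | +{ok,err}  ✓ same labels
          • ok:
            +{err,ok,stop} | &{err,ok,stop}  ✓ same labels
              • err:
                !Int | ?Int  ✓
                  &{retry,more,stop} | +{retry,more,stop}  ✓ same labels
                    • retry:
                      end | end  ✓
                    • more:
                      X | X  ✓
                    • stop:
                      X | X  ✓
              • ok:
                +{more,data} | &{more,data}  ✓ same labels
                  • more:
                    +{done,more,ack} | &{done,more,ack}  ✓ same labels
                      • done:
                        X | X  ✓
                      • more:
                        X | X  ✓
                      • ack:
                        X | X  ✓
                  • data:
                    +{done,ok,more} | &{done,ok,more}  ✓ same labels
                      • done:
                        X | X  ✓
                      • ok:
                        X | X  ✓
                      • more:
                        X | X  ✓
              • stop:
                +{ack,more,ok} | &{ack,more,ok}  ✓ same labels
                  • ack:
                    !Unit | ?Unit  ✓
                      end | end  ✓
                  • more:
                    !Str | ?Str  ✓
                      X | X  ✓
                  • ok:
                    ?Unit | !Unit  ✓
                      end | end  ✓
          • err:
            +{done,ack,ok} | &{done,ack,ok}  ✓ same labels
              • done:
                ?Int | !Int  ✓
                  !Str | ?Str  ✓
                    end | end  ✓
              • ack:
                &{done,retry,err} | +{done,retry,err}  ✓ same labels
                  • done:
                    !Str | ?Str  ✓
                      end | end  ✓
                  • retry:
                    ?Bool | !Bool  ✓
                      X | X  ✓
                  • err:
                    !Int | ?Int  ✓
                      end | end  ✓
              • ok:
                ?Int | !Int  ✓
                  +{stop,ack} | &{stop,ack}  ✓ same labels
                    • stop:
                      X | X  ✓
                    • ack:
                      X | X  ✓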